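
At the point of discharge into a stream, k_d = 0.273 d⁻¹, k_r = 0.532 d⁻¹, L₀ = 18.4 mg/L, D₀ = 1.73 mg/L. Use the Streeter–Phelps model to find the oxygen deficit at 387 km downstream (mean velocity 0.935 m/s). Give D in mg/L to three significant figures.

Travel time t = x/v = 387 km / (0.935 m/s) = 387000 m / 0.935 m/s = 413900 s = 4.791 d.
k_d L₀/(k_r−k_d) = 0.273×18.4/(0.532−0.273) = 5.023/0.2590 = 19.39 mg/L.
e^(−k_d t) = e^(−0.273×4.791) = 0.2704; e^(−k_r t) = e^(−0.532×4.791) = 0.07819.
D = 19.39 × (0.2704 − 0.07819) + 1.73 × 0.07819 = 3.728 + 0.1353 = 3.863 mg/L.

D ≈ 3.86 mg/L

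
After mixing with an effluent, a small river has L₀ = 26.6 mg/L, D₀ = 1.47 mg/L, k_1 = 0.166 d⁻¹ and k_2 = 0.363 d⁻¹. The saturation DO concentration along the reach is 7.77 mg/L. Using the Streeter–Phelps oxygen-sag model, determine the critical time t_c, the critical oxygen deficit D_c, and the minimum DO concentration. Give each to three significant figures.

With k_2/k_1 = 2.187 and 1 − D₀(k_2−k_1)/(k_1 L₀) = 0.9344,
t_c = ln(2.187 × 0.9344) / (0.363 − 0.166) = ln(2.043) / 0.1970 = 0.7146/0.1970 = 3.627 d.
L(t_c) = L₀ e^(−k_1 t_c) = 26.6 × 0.5476 = 14.57 mg/L, and at the critical point k_2 D_c = k_1 L, so D_c = (0.166/0.363) × 14.57 = 6.662 mg/L.
Minimum DO = C_s − D_c = 7.77 − 6.662 = 1.108 mg/L.

t_c ≈ 3.63 d; D_c ≈ 6.66 mg/L; min DO ≈ 1.11 mg/L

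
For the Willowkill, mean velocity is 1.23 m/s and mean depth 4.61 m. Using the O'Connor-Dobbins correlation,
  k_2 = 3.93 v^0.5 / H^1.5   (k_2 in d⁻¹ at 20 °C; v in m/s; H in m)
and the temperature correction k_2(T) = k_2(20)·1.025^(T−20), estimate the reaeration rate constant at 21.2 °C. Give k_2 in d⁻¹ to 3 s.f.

k_2(20) = 3.93 × 1.23^0.5 / 4.61^1.5 = 3.93 × 1.109 / 9.898 = 0.4403 d⁻¹.
k_2(21.2) = 0.4403 × 1.025^(21.2−20) = 0.4403 × 1.030 = 0.4536 d⁻¹.

k_2 ≈ 0.454 d⁻¹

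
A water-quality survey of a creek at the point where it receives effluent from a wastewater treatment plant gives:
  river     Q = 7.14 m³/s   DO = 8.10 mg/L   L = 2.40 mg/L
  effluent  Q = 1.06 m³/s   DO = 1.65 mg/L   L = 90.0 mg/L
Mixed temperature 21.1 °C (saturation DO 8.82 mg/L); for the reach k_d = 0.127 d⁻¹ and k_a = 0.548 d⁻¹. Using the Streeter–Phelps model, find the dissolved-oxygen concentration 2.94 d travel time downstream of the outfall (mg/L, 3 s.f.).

DO ≈ 6.49 mg/L

Mixed DO = (7.14×8.10 + 1.06×1.65)/(7.14+1.06) = 59.58/8.200 = 7.266 mg/L.
Mixed L₀ = (7.14×2.40 + 1.06×90.0)/(8.200) = 112.5/8.200 = 13.72 mg/L.
Initial deficit D₀ = C_s − DO₀ = 8.82 − 7.266 = 1.554 mg/L.
D(2.94) = [0.127×13.72/(0.548−0.127)](e^(−0.127×2.94) − e^(−0.548×2.94)) + 1.554 e^(−0.548×2.94)
= 4.140 × (0.6884 − 0.1997) + 1.554 × 0.1997 = 2.334 mg/L.
DO = 8.82 − 2.334 = 6.486 mg/L.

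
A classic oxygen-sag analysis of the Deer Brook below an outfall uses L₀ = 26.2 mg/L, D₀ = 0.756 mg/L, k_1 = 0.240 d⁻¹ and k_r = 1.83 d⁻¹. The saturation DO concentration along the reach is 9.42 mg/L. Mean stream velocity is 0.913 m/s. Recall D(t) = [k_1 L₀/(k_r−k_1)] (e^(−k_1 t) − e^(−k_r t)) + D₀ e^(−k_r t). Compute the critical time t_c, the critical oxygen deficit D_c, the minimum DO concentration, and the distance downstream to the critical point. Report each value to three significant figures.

t_c ≈ 1.14 d; D_c ≈ 2.61 mg/L; min DO ≈ 6.81 mg/L; x_c ≈ 90.3 km

With k_r/k_1 = 7.625 and 1 − D₀(k_r−k_1)/(k_1 L₀) = 0.8088,
t_c = ln(7.625 × 0.8088) / (1.83 − 0.240) = ln(6.167) / 1.590 = 1.819/1.590 = 1.144 d.
L(t_c) = L₀ e^(−k_1 t_c) = 26.2 × 0.7599 = 19.91 mg/L, and at the critical point k_r D_c = k_1 L, so D_c = (0.240/1.83) × 19.91 = 2.611 mg/L.
Minimum DO = C_s − D_c = 9.42 − 2.611 = 6.809 mg/L.
x_c = v t_c = 0.913 m/s × 1.144 d × 86400 s/d = 90260 m ≈ 90.3 km.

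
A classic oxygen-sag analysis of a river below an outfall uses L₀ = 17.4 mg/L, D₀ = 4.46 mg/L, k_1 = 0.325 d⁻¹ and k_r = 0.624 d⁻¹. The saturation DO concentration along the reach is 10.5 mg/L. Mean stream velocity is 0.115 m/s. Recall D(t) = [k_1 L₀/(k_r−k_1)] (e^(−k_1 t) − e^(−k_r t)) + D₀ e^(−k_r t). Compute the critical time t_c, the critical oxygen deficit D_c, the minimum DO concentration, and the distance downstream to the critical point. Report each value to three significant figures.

With k_r/k_1 = 1.920 and 1 − D₀(k_r−k_1)/(k_1 L₀) = 0.7642,
t_c = ln(1.920 × 0.7642) / (0.624 − 0.325) = ln(1.467) / 0.2990 = 0.3834/0.2990 = 1.282 d.
D_c = (k_1/k_r) L₀ e^(−k_1 t_c) = (0.325/0.624) × 17.4 × e^(−0.325×1.282) = 0.5208 × 17.4 × 0.6592 = 5.974 mg/L.
Minimum DO = C_s − D_c = 10.5 − 5.974 = 4.526 mg/L.
x_c = v t_c = 0.115 m/s × 1.282 d × 86400 s/d = 12740 m ≈ 12.7 km.

t_c ≈ 1.28 d; D_c ≈ 5.97 mg/L; min DO ≈ 4.53 mg/L; x_c ≈ 12.7 km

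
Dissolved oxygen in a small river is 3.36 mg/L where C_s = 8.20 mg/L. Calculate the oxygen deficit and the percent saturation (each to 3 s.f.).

D = C_s − C = 8.20 − 3.36 = 4.84 mg/L.
% saturation = 3.36/8.20 × 100 = 41.0 %.

D ≈ 4.84 mg/L; 41.0 % saturation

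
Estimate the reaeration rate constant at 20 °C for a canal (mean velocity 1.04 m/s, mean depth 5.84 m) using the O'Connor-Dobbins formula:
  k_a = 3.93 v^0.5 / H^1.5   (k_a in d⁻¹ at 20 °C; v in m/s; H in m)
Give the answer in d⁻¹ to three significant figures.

k_a ≈ 0.284 d⁻¹

k_a = 3.93 × 1.04^0.5 / 5.84^1.5 = 3.93 × 1.020 / 14.11 = 0.2840 d⁻¹.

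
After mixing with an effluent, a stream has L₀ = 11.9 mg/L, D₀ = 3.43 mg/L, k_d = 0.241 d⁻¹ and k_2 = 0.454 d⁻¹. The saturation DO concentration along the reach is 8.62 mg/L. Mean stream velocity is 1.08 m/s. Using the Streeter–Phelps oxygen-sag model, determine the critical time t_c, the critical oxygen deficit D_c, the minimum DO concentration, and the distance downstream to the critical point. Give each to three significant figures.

t_c ≈ 1.59 d; D_c ≈ 4.30 mg/L; min DO ≈ 4.32 mg/L; x_c ≈ 149 km

At the critical point dD/dt = 0, so k_d L₀ e^(−k_d t) = k_2 D. Substituting D(t) from the Streeter–Phelps equation and solving for t gives
t_c = ln[(k_2/k_d)(1 − D₀(k_2−k_d)/(k_d L₀))] / (k_2−k_d).
Here k_2−k_d = 0.2130 d⁻¹ and 1 − D₀(k_2−k_d)/(k_d L₀) = 1 − 3.43×0.2130/(0.241×11.9) = 0.7453, so
t_c = ln(1.884 × 0.7453) / 0.2130 = 0.3393 / 0.2130 = 1.593 d.
D_c = (k_d/k_2) L₀ e^(−k_d t_c) = (0.241/0.454) × 11.9 × e^(−0.241×1.593) = 0.5308 × 11.9 × 0.6812 = 4.303 mg/L.
Minimum DO = C_s − D_c = 8.62 − 4.303 = 4.317 mg/L.
x_c = v t_c = 1.08 m/s × 1.593 d × 86400 s/d = 148600 m ≈ 149 km.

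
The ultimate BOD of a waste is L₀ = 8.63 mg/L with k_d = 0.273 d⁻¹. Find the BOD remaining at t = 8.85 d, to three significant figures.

L ≈ 0.770 mg/L

L_t = L₀ e^(−k_d t) = 8.63 × e^(−0.273×8.85) = 8.63 × 0.08927 = 0.7704 mg/L.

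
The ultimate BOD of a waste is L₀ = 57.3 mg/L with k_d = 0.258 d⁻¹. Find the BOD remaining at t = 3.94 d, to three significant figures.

L ≈ 20.7 mg/L

L_t = L₀ e^(−k_d t) = 57.3 × e^(−0.258×3.94) = 57.3 × 0.3619 = 20.73 mg/L.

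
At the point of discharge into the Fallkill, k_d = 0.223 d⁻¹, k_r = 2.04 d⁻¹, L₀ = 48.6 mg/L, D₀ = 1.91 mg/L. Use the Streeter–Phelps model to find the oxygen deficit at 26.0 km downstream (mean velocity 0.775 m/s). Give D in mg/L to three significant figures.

Travel time t = x/v = 26.0 km / (0.775 m/s) = 26000 m / 0.775 m/s = 33550 s = 0.3883 d.
k_d L₀/(k_r−k_d) = 0.223×48.6/(2.04−0.223) = 10.84/1.817 = 5.965 mg/L.
e^(−k_d t) = e^(−0.223×0.3883) = 0.9171; e^(−k_r t) = e^(−2.04×0.3883) = 0.4529.
D = 5.965 × (0.9171 − 0.4529) + 1.91 × 0.4529 = 2.769 + 0.8650 = 3.634 mg/L.

D ≈ 3.63 mg/L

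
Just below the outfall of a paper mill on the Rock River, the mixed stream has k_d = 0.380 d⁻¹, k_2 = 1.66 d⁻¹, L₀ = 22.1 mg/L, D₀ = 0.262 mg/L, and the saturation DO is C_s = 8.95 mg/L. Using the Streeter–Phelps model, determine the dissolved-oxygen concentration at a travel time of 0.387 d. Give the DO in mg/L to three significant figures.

k_d L₀/(k_2−k_d) = 0.380×22.1/(1.66−0.380) = 8.398/1.280 = 6.561 mg/L.
e^(−k_d t) = e^(−0.380×0.3870) = 0.8632; e^(−k_2 t) = e^(−1.66×0.3870) = 0.5260.
D = 6.561 × (0.8632 − 0.5260) + 0.262 × 0.5260 = 2.213 + 0.1378 = 2.350 mg/L.
DO = C_s − D = 8.95 − 2.350 = 6.600 mg/L.

DO ≈ 6.60 mg/L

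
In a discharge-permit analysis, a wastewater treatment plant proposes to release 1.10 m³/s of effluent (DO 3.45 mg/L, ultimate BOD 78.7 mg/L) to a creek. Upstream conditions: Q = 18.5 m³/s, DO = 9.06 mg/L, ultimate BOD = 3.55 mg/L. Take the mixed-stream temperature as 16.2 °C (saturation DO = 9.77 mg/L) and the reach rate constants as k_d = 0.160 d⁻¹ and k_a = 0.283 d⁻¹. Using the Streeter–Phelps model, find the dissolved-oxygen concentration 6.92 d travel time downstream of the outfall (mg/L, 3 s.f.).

Mixed DO = (18.5×9.06 + 1.10×3.45)/(18.5+1.10) = 171.4/19.60 = 8.745 mg/L.
Mixed L₀ = (18.5×3.55 + 1.10×78.7)/(19.60) = 152.2/19.60 = 7.768 mg/L.
Initial deficit D₀ = C_s − DO₀ = 9.77 − 8.745 = 1.025 mg/L.
D(6.92) = [0.160×7.768/(0.283−0.160)](e^(−0.160×6.92) − e^(−0.283×6.92)) + 1.025 e^(−0.283×6.92)
= 10.10 × (0.3305 − 0.1411) + 1.025 × 0.1411 = 2.058 mg/L.
DO = 9.77 − 2.058 = 7.712 mg/L.

DO ≈ 7.71 mg/L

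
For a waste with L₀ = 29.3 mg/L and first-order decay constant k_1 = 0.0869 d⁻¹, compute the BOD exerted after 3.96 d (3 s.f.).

y ≈ 8.53 mg/L

y_t = L₀(1 − e^(−k_1 t)) = 29.3 × (1 − e^(−0.0869×3.96))
= 29.3 × (1 − 0.7088) = 29.3 × 0.2912 = 8.531 mg/L.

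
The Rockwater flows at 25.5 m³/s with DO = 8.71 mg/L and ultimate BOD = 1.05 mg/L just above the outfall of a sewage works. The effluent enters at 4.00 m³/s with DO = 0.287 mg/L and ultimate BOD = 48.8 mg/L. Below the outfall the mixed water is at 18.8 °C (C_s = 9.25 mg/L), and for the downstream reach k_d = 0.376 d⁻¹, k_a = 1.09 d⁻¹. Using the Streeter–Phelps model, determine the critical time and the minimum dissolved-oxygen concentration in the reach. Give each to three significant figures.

t_c ≈ 0.717 d; minimum DO ≈ 7.27 mg/L

Mixed DO = (25.5×8.71 + 4.00×0.287)/(25.5+4.00) = 223.3/29.50 = 7.568 mg/L.
Mixed L₀ = (25.5×1.05 + 4.00×48.8)/(29.50) = 222.0/29.50 = 7.525 mg/L.
Initial deficit D₀ = C_s − DO₀ = 9.25 − 7.568 = 1.682 mg/L.
t_c = (1/0.7140) ln[(1.09/0.376)(1 − 1.682×0.7140/(0.376×7.525))] = 1.401 × ln(1.668) = 0.7168 d.
D_c = (0.376/1.09) × 7.525 × e^(−0.376×0.7168) = 0.3450 × 7.525 × 0.7637 = 1.982 mg/L.
Minimum DO = 9.25 − 1.982 = 7.268 mg/L.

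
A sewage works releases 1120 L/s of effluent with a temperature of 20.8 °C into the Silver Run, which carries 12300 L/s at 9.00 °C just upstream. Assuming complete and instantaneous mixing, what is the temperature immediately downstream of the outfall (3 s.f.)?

Flow-weighted mixing: C = (Q_r C_r + Q_w C_w)/(Q_r + Q_w)
= (12300×9.00 + 1120×20.8)/(12300 + 1120) = 134000/13420 = 9.985 °C.

9.98 °C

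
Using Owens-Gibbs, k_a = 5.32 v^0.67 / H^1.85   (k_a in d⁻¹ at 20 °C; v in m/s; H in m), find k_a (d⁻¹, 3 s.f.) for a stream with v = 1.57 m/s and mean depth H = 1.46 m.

k_a ≈ 3.57 d⁻¹

k_a = 5.32 × 1.57^0.67 / 1.46^1.85 = 5.32 × 1.353 / 2.014 = 3.574 d⁻¹.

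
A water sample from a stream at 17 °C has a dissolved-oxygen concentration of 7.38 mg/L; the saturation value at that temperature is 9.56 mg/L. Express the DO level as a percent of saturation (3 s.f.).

% saturation = C/C_s × 100 = 7.38/9.56 × 100 = 77.2 %.

77.2 % saturation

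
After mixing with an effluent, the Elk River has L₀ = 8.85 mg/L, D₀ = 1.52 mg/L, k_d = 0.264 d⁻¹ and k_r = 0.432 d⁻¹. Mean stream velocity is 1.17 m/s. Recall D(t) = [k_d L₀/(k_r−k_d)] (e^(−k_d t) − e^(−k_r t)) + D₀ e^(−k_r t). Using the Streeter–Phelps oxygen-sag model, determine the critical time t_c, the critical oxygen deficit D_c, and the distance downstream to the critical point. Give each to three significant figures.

t_c ≈ 2.24 d; D_c ≈ 2.99 mg/L; x_c ≈ 227 km

With k_r/k_d = 1.636 and 1 − D₀(k_r−k_d)/(k_d L₀) = 0.8907,
t_c = ln(1.636 × 0.8907) / (0.432 − 0.264) = ln(1.458) / 0.1680 = 0.3767/0.1680 = 2.242 d.
D_c = (k_d/k_r) L₀ e^(−k_d t_c) = (0.264/0.432) × 8.85 × e^(−0.264×2.242) = 0.6111 × 8.85 × 0.5532 = 2.992 mg/L.
x_c = v t_c = 1.17 m/s × 2.242 d × 86400 s/d = 226700 m ≈ 227 km.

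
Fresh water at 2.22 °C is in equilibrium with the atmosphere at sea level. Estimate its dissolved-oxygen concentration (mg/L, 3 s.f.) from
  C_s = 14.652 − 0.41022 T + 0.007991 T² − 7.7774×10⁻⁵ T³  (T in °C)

C_s = 14.652 − 0.41022×2.22 + 0.007991×2.22² − 7.7774×10⁻⁵×2.22³ = 13.78 mg/L.

C_s ≈ 13.8 mg/L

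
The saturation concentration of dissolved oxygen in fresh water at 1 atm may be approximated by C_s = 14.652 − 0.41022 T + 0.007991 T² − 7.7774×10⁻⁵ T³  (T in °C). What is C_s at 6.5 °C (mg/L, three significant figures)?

C_s ≈ 12.3 mg/L

C_s = 14.652 − 0.41022×6.5 + 0.007991×6.5² − 7.7774×10⁻⁵×6.5³ = 12.30 mg/L.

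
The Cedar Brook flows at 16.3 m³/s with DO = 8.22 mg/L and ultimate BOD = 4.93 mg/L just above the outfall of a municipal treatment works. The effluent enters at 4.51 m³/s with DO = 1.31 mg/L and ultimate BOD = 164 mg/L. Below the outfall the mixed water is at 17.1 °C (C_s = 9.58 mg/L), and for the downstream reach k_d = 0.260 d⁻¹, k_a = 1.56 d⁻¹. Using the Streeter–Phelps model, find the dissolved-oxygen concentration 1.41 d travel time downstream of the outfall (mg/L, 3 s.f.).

Mixed DO = (16.3×8.22 + 4.51×1.31)/(16.3+4.51) = 139.9/20.81 = 6.722 mg/L.
Mixed L₀ = (16.3×4.93 + 4.51×164)/(20.81) = 820.0/20.81 = 39.40 mg/L.
Initial deficit D₀ = C_s − DO₀ = 9.58 − 6.722 = 2.858 mg/L.
D(1.41) = [0.260×39.40/(1.56−0.260)](e^(−0.260×1.41) − e^(−1.56×1.41)) + 2.858 e^(−1.56×1.41)
= 7.881 × (0.6931 − 0.1108) + 2.858 × 0.1108 = 4.905 mg/L.
DO = 9.58 − 4.905 = 4.675 mg/L.

DO ≈ 4.67 mg/L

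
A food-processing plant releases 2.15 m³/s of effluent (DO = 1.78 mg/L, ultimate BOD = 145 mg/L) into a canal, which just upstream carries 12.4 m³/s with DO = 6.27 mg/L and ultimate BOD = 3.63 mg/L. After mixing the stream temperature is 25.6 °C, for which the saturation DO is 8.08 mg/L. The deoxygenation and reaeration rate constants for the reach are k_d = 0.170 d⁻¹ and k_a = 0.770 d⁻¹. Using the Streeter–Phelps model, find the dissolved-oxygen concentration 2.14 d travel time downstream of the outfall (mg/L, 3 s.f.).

Mixed DO = (12.4×6.27 + 2.15×1.78)/(12.4+2.15) = 81.57/14.55 = 5.607 mg/L.
Mixed L₀ = (12.4×3.63 + 2.15×145)/(14.55) = 356.8/14.55 = 24.52 mg/L.
Initial deficit D₀ = C_s − DO₀ = 8.08 − 5.607 = 2.473 mg/L.
D(2.14) = [0.170×24.52/(0.770−0.170)](e^(−0.170×2.14) − e^(−0.770×2.14)) + 2.473 e^(−0.770×2.14)
= 6.947 × (0.6950 − 0.1925) + 2.473 × 0.1925 = 3.967 mg/L.
DO = 8.08 − 3.967 = 4.113 mg/L.

DO ≈ 4.11 mg/L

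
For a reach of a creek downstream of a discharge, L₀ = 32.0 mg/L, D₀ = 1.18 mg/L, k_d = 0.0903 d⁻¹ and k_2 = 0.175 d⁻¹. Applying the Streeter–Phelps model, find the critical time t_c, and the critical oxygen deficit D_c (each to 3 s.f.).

With k_2/k_d = 1.938 and 1 − D₀(k_2−k_d)/(k_d L₀) = 0.9654,
t_c = ln(1.938 × 0.9654) / (0.175 − 0.0903) = ln(1.871) / 0.08470 = 0.6264/0.08470 = 7.396 d.
L(t_c) = L₀ e^(−k_d t_c) = 32.0 × 0.5128 = 16.41 mg/L, and at the critical point k_2 D_c = k_d L, so D_c = (0.0903/0.175) × 16.41 = 8.467 mg/L.

t_c ≈ 7.40 d; D_c ≈ 8.47 mg/L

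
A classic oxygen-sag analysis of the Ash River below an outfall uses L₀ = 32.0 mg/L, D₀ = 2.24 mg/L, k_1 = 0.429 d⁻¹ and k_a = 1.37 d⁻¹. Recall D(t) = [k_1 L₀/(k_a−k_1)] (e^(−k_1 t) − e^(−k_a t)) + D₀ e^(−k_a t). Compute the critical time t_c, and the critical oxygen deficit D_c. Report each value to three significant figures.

t_c ≈ 1.06 d; D_c ≈ 6.37 mg/L

With k_a/k_1 = 3.193 and 1 − D₀(k_a−k_1)/(k_1 L₀) = 0.8465,
t_c = ln(3.193 × 0.8465) / (1.37 − 0.429) = ln(2.703) / 0.9410 = 0.9944/0.9410 = 1.057 d.
D_c = (k_1/k_a) L₀ e^(−k_1 t_c) = (0.429/1.37) × 32.0 × e^(−0.429×1.057) = 0.3131 × 32.0 × 0.6355 = 6.368 mg/L.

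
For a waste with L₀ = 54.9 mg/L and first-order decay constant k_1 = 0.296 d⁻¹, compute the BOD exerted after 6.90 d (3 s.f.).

y ≈ 47.8 mg/L

y_t = L₀(1 − e^(−k_1 t)) = 54.9 × (1 − e^(−0.296×6.90))
= 54.9 × (1 − 0.1297) = 54.9 × 0.8703 = 47.78 mg/L.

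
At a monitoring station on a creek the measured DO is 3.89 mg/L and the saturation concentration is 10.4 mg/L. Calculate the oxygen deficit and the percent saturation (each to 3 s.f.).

D ≈ 6.51 mg/L; 37.4 % saturation

D = C_s − C = 10.4 − 3.89 = 6.51 mg/L.
% saturation = 3.89/10.4 × 100 = 37.4 %.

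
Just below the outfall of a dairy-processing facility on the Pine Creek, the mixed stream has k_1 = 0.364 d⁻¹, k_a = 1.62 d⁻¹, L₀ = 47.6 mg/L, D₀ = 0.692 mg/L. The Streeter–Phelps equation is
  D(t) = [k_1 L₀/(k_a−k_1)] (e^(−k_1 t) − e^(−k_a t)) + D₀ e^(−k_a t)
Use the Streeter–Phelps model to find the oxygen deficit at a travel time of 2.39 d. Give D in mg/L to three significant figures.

D ≈ 5.51 mg/L

k_1 L₀/(k_a−k_1) = 0.364×47.6/(1.62−0.364) = 17.33/1.256 = 13.79 mg/L.
e^(−k_1 t) = e^(−0.364×2.390) = 0.4190; e^(−k_a t) = e^(−1.62×2.390) = 0.02082.
D = 13.79 × (0.4190 − 0.02082) + 0.692 × 0.02082 = 5.492 + 0.01441 = 5.507 mg/L.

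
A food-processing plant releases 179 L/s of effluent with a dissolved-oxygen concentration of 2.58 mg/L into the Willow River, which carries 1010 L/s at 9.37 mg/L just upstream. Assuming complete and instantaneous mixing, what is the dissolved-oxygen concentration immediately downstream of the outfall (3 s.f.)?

8.35 mg/L

Flow-weighted mixing: C = (Q_r C_r + Q_w C_w)/(Q_r + Q_w)
= (1010×9.37 + 179×2.58)/(1010 + 179) = 9926/1189 = 8.348 mg/L.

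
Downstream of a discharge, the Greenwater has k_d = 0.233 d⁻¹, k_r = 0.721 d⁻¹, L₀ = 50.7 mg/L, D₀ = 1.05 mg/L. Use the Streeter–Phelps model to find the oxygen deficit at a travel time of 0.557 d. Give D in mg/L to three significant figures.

k_d L₀/(k_r−k_d) = 0.233×50.7/(0.721−0.233) = 11.81/0.4880 = 24.21 mg/L.
e^(−k_d t) = e^(−0.233×0.5570) = 0.8783; e^(−k_r t) = e^(−0.721×0.5570) = 0.6693.
D = 24.21 × (0.8783 − 0.6693) + 1.05 × 0.6693 = 5.060 + 0.7027 = 5.763 mg/L.

D ≈ 5.76 mg/L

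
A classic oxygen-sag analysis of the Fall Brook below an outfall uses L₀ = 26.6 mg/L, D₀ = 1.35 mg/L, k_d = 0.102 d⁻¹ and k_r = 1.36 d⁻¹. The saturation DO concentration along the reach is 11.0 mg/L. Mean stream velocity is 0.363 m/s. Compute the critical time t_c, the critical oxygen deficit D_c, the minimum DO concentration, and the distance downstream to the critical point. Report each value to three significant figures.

At the critical point dD/dt = 0, so k_d L₀ e^(−k_d t) = k_r D. Substituting D(t) from the Streeter–Phelps equation and solving for t gives
t_c = ln[(k_r/k_d)(1 − D₀(k_r−k_d)/(k_d L₀))] / (k_r−k_d).
Here k_r−k_d = 1.258 d⁻¹ and 1 − D₀(k_r−k_d)/(k_d L₀) = 1 − 1.35×1.258/(0.102×26.6) = 0.3741, so
t_c = ln(13.33 × 0.3741) / 1.258 = 1.607 / 1.258 = 1.277 d.
L(t_c) = L₀ e^(−k_d t_c) = 26.6 × 0.8778 = 23.35 mg/L, and at the critical point k_r D_c = k_d L, so D_c = (0.102/1.36) × 23.35 = 1.751 mg/L.
Minimum DO = C_s − D_c = 11.0 − 1.751 = 9.249 mg/L.
x_c = v t_c = 0.363 m/s × 1.277 d × 86400 s/d = 40060 m ≈ 40.1 km.

t_c ≈ 1.28 d; D_c ≈ 1.75 mg/L; min DO ≈ 9.25 mg/L; x_c ≈ 40.1 km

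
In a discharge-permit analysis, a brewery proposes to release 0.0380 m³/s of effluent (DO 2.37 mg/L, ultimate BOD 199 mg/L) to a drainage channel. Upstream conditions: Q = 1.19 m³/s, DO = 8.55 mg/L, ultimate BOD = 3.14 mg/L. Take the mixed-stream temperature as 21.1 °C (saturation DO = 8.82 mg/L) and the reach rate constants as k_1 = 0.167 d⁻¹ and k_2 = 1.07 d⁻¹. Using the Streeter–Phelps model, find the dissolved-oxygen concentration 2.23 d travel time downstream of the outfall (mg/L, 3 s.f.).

Mixed DO = (1.19×8.55 + 0.0380×2.37)/(1.19+0.0380) = 10.26/1.228 = 8.359 mg/L.
Mixed L₀ = (1.19×3.14 + 0.0380×199)/(1.228) = 11.30/1.228 = 9.201 mg/L.
Initial deficit D₀ = C_s − DO₀ = 8.82 − 8.359 = 0.4612 mg/L.
D(2.23) = [0.167×9.201/(1.07−0.167)](e^(−0.167×2.23) − e^(−1.07×2.23)) + 0.4612 e^(−1.07×2.23)
= 1.702 × (0.6891 − 0.09199) + 0.4612 × 0.09199 = 1.058 mg/L.
DO = 8.82 − 1.058 = 7.762 mg/L.

DO ≈ 7.76 mg/L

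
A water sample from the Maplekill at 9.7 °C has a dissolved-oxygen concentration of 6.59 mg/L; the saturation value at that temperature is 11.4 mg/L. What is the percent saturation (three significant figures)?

57.8 % saturation

% saturation = C/C_s × 100 = 6.59/11.4 × 100 = 57.8 %.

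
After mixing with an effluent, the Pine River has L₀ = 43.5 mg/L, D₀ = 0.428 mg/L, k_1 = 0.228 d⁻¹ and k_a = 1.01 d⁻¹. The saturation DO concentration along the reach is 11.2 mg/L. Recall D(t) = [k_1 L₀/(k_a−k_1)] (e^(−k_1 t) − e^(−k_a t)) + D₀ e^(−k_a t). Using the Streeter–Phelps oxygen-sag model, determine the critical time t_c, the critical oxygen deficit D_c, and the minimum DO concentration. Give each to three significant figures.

t_c = [1/(k_a−k_1)] ln[(k_a/k_1)(1 − D₀(k_a−k_1)/(k_1 L₀))]
= [1/(1.01−0.228)] ln[(1.01/0.228)(1 − 0.428×0.7820/(0.228×43.5))]
= (1/0.7820) ln[4.430 × 0.9663] = 1.279 × ln(4.280) = 1.279 × 1.454 = 1.859 d.
D_c = (k_1/k_a) L₀ e^(−k_1 t_c) = (0.228/1.01) × 43.5 × e^(−0.228×1.859) = 0.2257 × 43.5 × 0.6545 = 6.427 mg/L.
Minimum DO = C_s − D_c = 11.2 − 6.427 = 4.773 mg/L.

t_c ≈ 1.86 d; D_c ≈ 6.43 mg/L; min DO ≈ 4.77 mg/L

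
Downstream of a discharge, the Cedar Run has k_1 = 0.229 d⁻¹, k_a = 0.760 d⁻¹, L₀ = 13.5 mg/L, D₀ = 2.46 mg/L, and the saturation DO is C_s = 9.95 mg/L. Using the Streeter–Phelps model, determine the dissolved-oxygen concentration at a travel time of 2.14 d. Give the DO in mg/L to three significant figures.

k_1 L₀/(k_a−k_1) = 0.229×13.5/(0.760−0.229) = 3.091/0.5310 = 5.822 mg/L.
e^(−k_1 t) = e^(−0.229×2.140) = 0.6126; e^(−k_a t) = e^(−0.760×2.140) = 0.1966.
D = 5.822 × (0.6126 − 0.1966) + 2.46 × 0.1966 = 2.422 + 0.4837 = 2.905 mg/L.
DO = C_s − D = 9.95 − 2.905 = 7.045 mg/L.

DO ≈ 7.04 mg/L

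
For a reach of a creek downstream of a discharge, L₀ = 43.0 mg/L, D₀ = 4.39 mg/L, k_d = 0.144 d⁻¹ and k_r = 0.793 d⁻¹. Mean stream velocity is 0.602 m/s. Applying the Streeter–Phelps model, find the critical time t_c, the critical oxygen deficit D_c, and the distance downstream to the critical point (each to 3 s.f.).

t_c ≈ 1.68 d; D_c ≈ 6.13 mg/L; x_c ≈ 87.3 km

t_c = [1/(k_r−k_d)] ln[(k_r/k_d)(1 − D₀(k_r−k_d)/(k_d L₀))]
= [1/(0.793−0.144)] ln[(0.793/0.144)(1 − 4.39×0.6490/(0.144×43.0))]
= (1/0.6490) ln[5.507 × 0.5399] = 1.541 × ln(2.973) = 1.541 × 1.090 = 1.679 d.
L(t_c) = L₀ e^(−k_d t_c) = 43.0 × 0.7852 = 33.77 mg/L, and at the critical point k_r D_c = k_d L, so D_c = (0.144/0.793) × 33.77 = 6.131 mg/L.
x_c = v t_c = 0.602 m/s × 1.679 d × 86400 s/d = 87320 m ≈ 87.3 km.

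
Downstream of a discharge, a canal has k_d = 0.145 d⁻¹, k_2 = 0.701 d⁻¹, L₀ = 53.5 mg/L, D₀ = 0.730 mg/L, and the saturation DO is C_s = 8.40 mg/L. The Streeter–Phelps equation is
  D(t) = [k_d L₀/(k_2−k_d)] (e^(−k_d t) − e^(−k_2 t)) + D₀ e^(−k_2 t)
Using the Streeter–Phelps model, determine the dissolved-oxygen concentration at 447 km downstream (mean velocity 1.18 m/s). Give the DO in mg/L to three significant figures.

DO ≈ 1.62 mg/L

Travel time t = x/v = 447 km / (1.18 m/s) = 447000 m / 1.18 m/s = 378800 s = 4.384 d.
k_d L₀/(k_2−k_d) = 0.145×53.5/(0.701−0.145) = 7.757/0.5560 = 13.95 mg/L.
e^(−k_d t) = e^(−0.145×4.384) = 0.5295; e^(−k_2 t) = e^(−0.701×4.384) = 0.04626.
D = 13.95 × (0.5295 − 0.04626) + 0.730 × 0.04626 = 6.743 + 0.03377 = 6.777 mg/L.
DO = C_s − D = 8.40 − 6.777 = 1.623 mg/L.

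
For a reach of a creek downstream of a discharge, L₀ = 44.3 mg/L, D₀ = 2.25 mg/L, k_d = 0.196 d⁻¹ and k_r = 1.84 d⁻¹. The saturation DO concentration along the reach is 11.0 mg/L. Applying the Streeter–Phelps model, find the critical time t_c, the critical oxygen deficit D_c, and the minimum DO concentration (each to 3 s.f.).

t_c ≈ 1.02 d; D_c ≈ 3.86 mg/L; min DO ≈ 7.14 mg/L

t_c = [1/(k_r−k_d)] ln[(k_r/k_d)(1 − D₀(k_r−k_d)/(k_d L₀))]
= [1/(1.84−0.196)] ln[(1.84/0.196)(1 − 2.25×1.644/(0.196×44.3))]
= (1/1.644) ln[9.388 × 0.5740] = 0.6083 × ln(5.388) = 0.6083 × 1.684 = 1.024 d.
L(t_c) = L₀ e^(−k_d t_c) = 44.3 × 0.8181 = 36.24 mg/L, and at the critical point k_r D_c = k_d L, so D_c = (0.196/1.84) × 36.24 = 3.860 mg/L.
Minimum DO = C_s − D_c = 11.0 − 3.860 = 7.140 mg/L.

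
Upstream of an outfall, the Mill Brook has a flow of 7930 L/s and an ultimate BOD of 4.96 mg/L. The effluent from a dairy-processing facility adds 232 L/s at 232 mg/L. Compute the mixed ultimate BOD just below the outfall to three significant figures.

11.4 mg/L

Flow-weighted mixing: C = (Q_r C_r + Q_w C_w)/(Q_r + Q_w)
= (7930×4.96 + 232×232)/(7930 + 232) = 93160/8162 = 11.41 mg/L.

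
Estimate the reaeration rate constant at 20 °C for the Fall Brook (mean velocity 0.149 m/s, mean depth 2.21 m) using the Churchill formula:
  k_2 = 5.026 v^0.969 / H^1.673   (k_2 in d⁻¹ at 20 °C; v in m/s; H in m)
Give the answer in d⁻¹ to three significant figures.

k_2 ≈ 0.211 d⁻¹

k_2 = 5.026 × 0.149^0.969 / 2.21^1.673 = 5.026 × 0.1581 / 3.768 = 0.2108 d⁻¹.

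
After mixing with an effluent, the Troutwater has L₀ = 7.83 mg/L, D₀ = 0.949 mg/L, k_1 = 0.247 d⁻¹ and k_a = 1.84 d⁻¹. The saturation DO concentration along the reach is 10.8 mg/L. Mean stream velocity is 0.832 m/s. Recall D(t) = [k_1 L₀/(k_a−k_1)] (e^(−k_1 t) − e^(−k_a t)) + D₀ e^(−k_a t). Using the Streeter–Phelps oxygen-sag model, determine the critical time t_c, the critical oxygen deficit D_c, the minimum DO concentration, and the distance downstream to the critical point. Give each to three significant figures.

At the critical point dD/dt = 0, so k_1 L₀ e^(−k_1 t) = k_a D. Substituting D(t) from the Streeter–Phelps equation and solving for t gives
t_c = ln[(k_a/k_1)(1 − D₀(k_a−k_1)/(k_1 L₀))] / (k_a−k_1).
Here k_a−k_1 = 1.593 d⁻¹ and 1 − D₀(k_a−k_1)/(k_1 L₀) = 1 − 0.949×1.593/(0.247×7.83) = 0.2183, so
t_c = ln(7.449 × 0.2183) / 1.593 = 0.4864 / 1.593 = 0.3053 d.
D_c = (k_1/k_a) L₀ e^(−k_1 t_c) = (0.247/1.84) × 7.83 × e^(−0.247×0.3053) = 0.1342 × 7.83 × 0.9274 = 0.9747 mg/L.
Minimum DO = C_s − D_c = 10.8 − 0.9747 = 9.825 mg/L.
x_c = v t_c = 0.832 m/s × 0.3053 d × 86400 s/d = 21950 m ≈ 21.9 km.

t_c ≈ 0.305 d; D_c ≈ 0.975 mg/L; min DO ≈ 9.83 mg/L; x_c ≈ 21.9 km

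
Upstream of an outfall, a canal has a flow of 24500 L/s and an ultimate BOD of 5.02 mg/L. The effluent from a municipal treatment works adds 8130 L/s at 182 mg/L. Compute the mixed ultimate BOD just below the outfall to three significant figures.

Flow-weighted mixing: C = (Q_r C_r + Q_w C_w)/(Q_r + Q_w)
= (24500×5.02 + 8130×182)/(24500 + 8130) = 1.603×10^6/32630 = 49.12 mg/L.

49.1 mg/L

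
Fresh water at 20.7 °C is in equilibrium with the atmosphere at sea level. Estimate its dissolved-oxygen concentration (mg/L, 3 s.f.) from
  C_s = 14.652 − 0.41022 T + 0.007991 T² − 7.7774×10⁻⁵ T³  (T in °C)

C_s ≈ 8.89 mg/L

C_s = 14.652 − 0.41022×20.7 + 0.007991×20.7² − 7.7774×10⁻⁵×20.7³ = 8.895 mg/L.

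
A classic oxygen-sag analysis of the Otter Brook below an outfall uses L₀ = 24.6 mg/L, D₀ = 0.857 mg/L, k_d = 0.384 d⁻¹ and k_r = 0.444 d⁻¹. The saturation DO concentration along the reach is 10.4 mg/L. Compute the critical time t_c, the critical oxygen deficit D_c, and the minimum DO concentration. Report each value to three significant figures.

With k_r/k_d = 1.156 and 1 − D₀(k_r−k_d)/(k_d L₀) = 0.9946,
t_c = ln(1.156 × 0.9946) / (0.444 − 0.384) = ln(1.150) / 0.06000 = 0.1397/0.06000 = 2.329 d.
L(t_c) = L₀ e^(−k_d t_c) = 24.6 × 0.4089 = 10.06 mg/L, and at the critical point k_r D_c = k_d L, so D_c = (0.384/0.444) × 10.06 = 8.700 mg/L.
Minimum DO = C_s − D_c = 10.4 − 8.700 = 1.700 mg/L.

t_c ≈ 2.33 d; D_c ≈ 8.70 mg/L; min DO ≈ 1.70 mg/L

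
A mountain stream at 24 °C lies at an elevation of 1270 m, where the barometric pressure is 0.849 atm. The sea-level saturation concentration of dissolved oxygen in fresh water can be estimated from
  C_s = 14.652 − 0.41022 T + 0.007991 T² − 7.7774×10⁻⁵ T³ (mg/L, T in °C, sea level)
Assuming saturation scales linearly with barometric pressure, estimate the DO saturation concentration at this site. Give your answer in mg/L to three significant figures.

At sea level: C_s = 14.652 − 0.41022×24 + 0.007991×24² − 7.7774×10⁻⁵×24³ = 8.334 mg/L.
Pressure correction: C_s' = 8.334 × 0.849 = 7.076 mg/L.

C_s ≈ 7.08 mg/L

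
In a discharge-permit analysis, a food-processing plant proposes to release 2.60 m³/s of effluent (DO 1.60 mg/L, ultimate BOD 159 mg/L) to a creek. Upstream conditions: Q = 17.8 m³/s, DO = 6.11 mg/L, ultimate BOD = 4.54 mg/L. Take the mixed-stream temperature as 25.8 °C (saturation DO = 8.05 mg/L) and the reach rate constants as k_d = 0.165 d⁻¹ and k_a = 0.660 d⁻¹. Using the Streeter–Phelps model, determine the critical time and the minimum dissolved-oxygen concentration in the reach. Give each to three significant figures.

t_c ≈ 2.05 d; minimum DO ≈ 3.73 mg/L

Mixed DO = (17.8×6.11 + 2.60×1.60)/(17.8+2.60) = 112.9/20.40 = 5.535 mg/L.
Mixed L₀ = (17.8×4.54 + 2.60×159)/(20.40) = 494.2/20.40 = 24.23 mg/L.
Initial deficit D₀ = C_s − DO₀ = 8.05 − 5.535 = 2.515 mg/L.
t_c = (1/0.4950) ln[(0.660/0.165)(1 − 2.515×0.4950/(0.165×24.23))] = 2.020 × ln(2.754) = 2.047 d.
D_c = (0.165/0.660) × 24.23 × e^(−0.165×2.047) = 0.2500 × 24.23 × 0.7134 = 4.321 mg/L.
Minimum DO = 8.05 − 4.321 = 3.729 mg/L.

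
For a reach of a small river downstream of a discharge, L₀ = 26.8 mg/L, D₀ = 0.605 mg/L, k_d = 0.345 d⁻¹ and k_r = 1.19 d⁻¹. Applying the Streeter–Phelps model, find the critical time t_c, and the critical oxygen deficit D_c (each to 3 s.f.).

t_c ≈ 1.40 d; D_c ≈ 4.80 mg/L

t_c = [1/(k_r−k_d)] ln[(k_r/k_d)(1 − D₀(k_r−k_d)/(k_d L₀))]
= [1/(1.19−0.345)] ln[(1.19/0.345)(1 − 0.605×0.8450/(0.345×26.8))]
= (1/0.8450) ln[3.449 × 0.9447] = 1.183 × ln(3.259) = 1.183 × 1.181 = 1.398 d.
L(t_c) = L₀ e^(−k_d t_c) = 26.8 × 0.6174 = 16.55 mg/L, and at the critical point k_r D_c = k_d L, so D_c = (0.345/1.19) × 16.55 = 4.797 mg/L.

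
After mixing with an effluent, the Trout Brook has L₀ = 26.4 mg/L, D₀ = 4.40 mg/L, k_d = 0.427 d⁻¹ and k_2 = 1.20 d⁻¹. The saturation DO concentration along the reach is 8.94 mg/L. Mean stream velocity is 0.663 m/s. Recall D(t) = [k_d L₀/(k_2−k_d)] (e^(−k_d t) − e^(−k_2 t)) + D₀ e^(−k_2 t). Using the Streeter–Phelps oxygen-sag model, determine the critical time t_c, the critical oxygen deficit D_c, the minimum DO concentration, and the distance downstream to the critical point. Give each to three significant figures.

t_c ≈ 0.872 d; D_c ≈ 6.47 mg/L; min DO ≈ 2.47 mg/L; x_c ≈ 50.0 km

t_c = [1/(k_2−k_d)] ln[(k_2/k_d)(1 − D₀(k_2−k_d)/(k_d L₀))]
= [1/(1.20−0.427)] ln[(1.20/0.427)(1 − 4.40×0.7730/(0.427×26.4))]
= (1/0.7730) ln[2.810 × 0.6983] = 1.294 × ln(1.962) = 1.294 × 0.6742 = 0.8721 d.
D_c = (k_d/k_2) L₀ e^(−k_d t_c) = (0.427/1.20) × 26.4 × e^(−0.427×0.8721) = 0.3558 × 26.4 × 0.6891 = 6.473 mg/L.
Minimum DO = C_s − D_c = 8.94 − 6.473 = 2.467 mg/L.
x_c = v t_c = 0.663 m/s × 0.8721 d × 86400 s/d = 49960 m ≈ 50.0 km.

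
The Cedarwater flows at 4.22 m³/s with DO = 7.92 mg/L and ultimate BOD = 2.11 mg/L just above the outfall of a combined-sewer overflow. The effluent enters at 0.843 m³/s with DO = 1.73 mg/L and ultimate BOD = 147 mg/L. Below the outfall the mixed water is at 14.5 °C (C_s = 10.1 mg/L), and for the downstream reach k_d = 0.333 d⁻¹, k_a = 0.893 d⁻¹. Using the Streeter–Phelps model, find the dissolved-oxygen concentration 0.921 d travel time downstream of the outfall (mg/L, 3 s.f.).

Mixed DO = (4.22×7.92 + 0.843×1.73)/(4.22+0.843) = 34.88/5.063 = 6.889 mg/L.
Mixed L₀ = (4.22×2.11 + 0.843×147)/(5.063) = 132.8/5.063 = 26.23 mg/L.
Initial deficit D₀ = C_s − DO₀ = 10.1 − 6.889 = 3.211 mg/L.
D(0.921) = [0.333×26.23/(0.893−0.333)](e^(−0.333×0.921) − e^(−0.893×0.921)) + 3.211 e^(−0.893×0.921)
= 15.60 × (0.7359 − 0.4394) + 3.211 × 0.4394 = 6.036 mg/L.
DO = 10.1 − 6.036 = 4.064 mg/L.

DO ≈ 4.06 mg/L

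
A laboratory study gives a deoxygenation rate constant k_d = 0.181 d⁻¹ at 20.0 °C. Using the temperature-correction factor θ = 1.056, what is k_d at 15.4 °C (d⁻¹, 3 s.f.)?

k_d(T₂) = k_d(T₁) · θ^(T₂−T₁) = 0.181 × 1.056^(15.4−20.0)
= 0.181 × 1.056^-4.60 = 0.181 × 0.7783 = 0.1409 d⁻¹.

k_d ≈ 0.141 d⁻¹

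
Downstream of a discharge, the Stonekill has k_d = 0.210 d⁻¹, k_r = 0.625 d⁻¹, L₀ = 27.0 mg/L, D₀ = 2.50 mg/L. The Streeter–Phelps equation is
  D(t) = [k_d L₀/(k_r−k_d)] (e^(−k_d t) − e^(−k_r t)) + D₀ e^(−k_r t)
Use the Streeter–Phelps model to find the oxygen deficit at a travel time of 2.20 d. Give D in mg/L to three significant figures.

k_d L₀/(k_r−k_d) = 0.210×27.0/(0.625−0.210) = 5.670/0.4150 = 13.66 mg/L.
e^(−k_d t) = e^(−0.210×2.200) = 0.6300; e^(−k_r t) = e^(−0.625×2.200) = 0.2528.
D = 13.66 × (0.6300 − 0.2528) + 2.50 × 0.2528 = 5.153 + 0.6321 = 5.785 mg/L.

D ≈ 5.79 mg/L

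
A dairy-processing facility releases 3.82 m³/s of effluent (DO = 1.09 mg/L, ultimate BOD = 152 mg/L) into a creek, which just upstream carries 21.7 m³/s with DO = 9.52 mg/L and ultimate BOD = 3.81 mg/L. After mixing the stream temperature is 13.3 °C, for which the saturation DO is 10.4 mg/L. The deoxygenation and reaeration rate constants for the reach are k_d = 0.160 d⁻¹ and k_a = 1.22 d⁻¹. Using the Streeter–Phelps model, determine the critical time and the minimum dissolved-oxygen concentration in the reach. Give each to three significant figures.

t_c ≈ 1.17 d; minimum DO ≈ 7.57 mg/L

Mixed DO = (21.7×9.52 + 3.82×1.09)/(21.7+3.82) = 210.7/25.52 = 8.258 mg/L.
Mixed L₀ = (21.7×3.81 + 3.82×152)/(25.52) = 663.3/25.52 = 25.99 mg/L.
Initial deficit D₀ = C_s − DO₀ = 10.4 − 8.258 = 2.142 mg/L.
t_c = (1/1.060) ln[(1.22/0.160)(1 − 2.142×1.060/(0.160×25.99))] = 0.9434 × ln(3.462) = 1.172 d.
D_c = (0.160/1.22) × 25.99 × e^(−0.160×1.172) = 0.1311 × 25.99 × 0.8291 = 2.826 mg/L.
Minimum DO = 10.4 − 2.826 = 7.574 mg/L.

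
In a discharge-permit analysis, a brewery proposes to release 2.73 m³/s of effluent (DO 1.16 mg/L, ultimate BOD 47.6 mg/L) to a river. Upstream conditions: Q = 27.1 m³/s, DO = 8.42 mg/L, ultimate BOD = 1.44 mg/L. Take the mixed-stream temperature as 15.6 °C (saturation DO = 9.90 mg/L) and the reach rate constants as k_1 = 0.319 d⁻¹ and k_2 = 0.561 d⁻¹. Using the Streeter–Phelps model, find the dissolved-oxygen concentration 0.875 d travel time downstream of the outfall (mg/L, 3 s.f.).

DO ≈ 7.51 mg/L

Mixed DO = (27.1×8.42 + 2.73×1.16)/(27.1+2.73) = 231.3/29.83 = 7.756 mg/L.
Mixed L₀ = (27.1×1.44 + 2.73×47.6)/(29.83) = 169.0/29.83 = 5.664 mg/L.
Initial deficit D₀ = C_s − DO₀ = 9.90 − 7.756 = 2.144 mg/L.
D(0.875) = [0.319×5.664/(0.561−0.319)](e^(−0.319×0.875) − e^(−0.561×0.875)) + 2.144 e^(−0.561×0.875)
= 7.467 × (0.7564 − 0.6121) + 2.144 × 0.6121 = 2.390 mg/L.
DO = 9.90 − 2.390 = 7.510 mg/L.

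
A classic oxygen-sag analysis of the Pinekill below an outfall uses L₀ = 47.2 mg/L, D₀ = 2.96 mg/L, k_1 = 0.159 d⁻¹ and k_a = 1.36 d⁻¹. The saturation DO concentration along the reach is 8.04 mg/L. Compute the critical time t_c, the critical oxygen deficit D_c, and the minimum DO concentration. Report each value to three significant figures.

t_c ≈ 1.25 d; D_c ≈ 4.52 mg/L; min DO ≈ 3.52 mg/L

At the critical point dD/dt = 0, so k_1 L₀ e^(−k_1 t) = k_a D. Substituting D(t) from the Streeter–Phelps equation and solving for t gives
t_c = ln[(k_a/k_1)(1 − D₀(k_a−k_1)/(k_1 L₀))] / (k_a−k_1).
Here k_a−k_1 = 1.201 d⁻¹ and 1 − D₀(k_a−k_1)/(k_1 L₀) = 1 − 2.96×1.201/(0.159×47.2) = 0.5263, so
t_c = ln(8.553 × 0.5263) / 1.201 = 1.504 / 1.201 = 1.253 d.
L(t_c) = L₀ e^(−k_1 t_c) = 47.2 × 0.8194 = 38.68 mg/L, and at the critical point k_a D_c = k_1 L, so D_c = (0.159/1.36) × 38.68 = 4.522 mg/L.
Minimum DO = C_s − D_c = 8.04 − 4.522 = 3.518 mg/L.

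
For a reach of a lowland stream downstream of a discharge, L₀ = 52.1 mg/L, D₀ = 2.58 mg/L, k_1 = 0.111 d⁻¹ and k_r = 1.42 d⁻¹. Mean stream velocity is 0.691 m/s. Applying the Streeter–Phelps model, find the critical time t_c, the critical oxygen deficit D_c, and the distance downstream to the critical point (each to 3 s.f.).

t_c ≈ 1.28 d; D_c ≈ 3.53 mg/L; x_c ≈ 76.3 km

t_c = [1/(k_r−k_1)] ln[(k_r/k_1)(1 − D₀(k_r−k_1)/(k_1 L₀))]
= [1/(1.42−0.111)] ln[(1.42/0.111)(1 − 2.58×1.309/(0.111×52.1))]
= (1/1.309) ln[12.79 × 0.4160] = 0.7639 × ln(5.322) = 0.7639 × 1.672 = 1.277 d.
D_c = (k_1/k_r) L₀ e^(−k_1 t_c) = (0.111/1.42) × 52.1 × e^(−0.111×1.277) = 0.07817 × 52.1 × 0.8678 = 3.534 mg/L.
x_c = v t_c = 0.691 m/s × 1.277 d × 86400 s/d = 76250 m ≈ 76.3 km.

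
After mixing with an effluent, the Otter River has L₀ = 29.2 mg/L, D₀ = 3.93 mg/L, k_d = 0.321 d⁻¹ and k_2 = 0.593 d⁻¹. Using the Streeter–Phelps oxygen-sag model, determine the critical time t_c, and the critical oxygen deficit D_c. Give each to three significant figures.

t_c = [1/(k_2−k_d)] ln[(k_2/k_d)(1 − D₀(k_2−k_d)/(k_d L₀))]
= [1/(0.593−0.321)] ln[(0.593/0.321)(1 − 3.93×0.2720/(0.321×29.2))]
= (1/0.2720) ln[1.847 × 0.8860] = 3.676 × ln(1.637) = 3.676 × 0.4927 = 1.811 d.
D_c = (k_d/k_2) L₀ e^(−k_d t_c) = (0.321/0.593) × 29.2 × e^(−0.321×1.811) = 0.5413 × 29.2 × 0.5591 = 8.837 mg/L.

t_c ≈ 1.81 d; D_c ≈ 8.84 mg/L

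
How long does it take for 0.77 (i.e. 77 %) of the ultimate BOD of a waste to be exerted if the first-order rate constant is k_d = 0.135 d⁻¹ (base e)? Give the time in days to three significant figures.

t ≈ 10.9 d

y/L₀ = 1 − e^(−k_d t) = 0.77 ⇒ e^(−k_d t) = 0.230
t = −ln(0.230) / 0.135 = 1.470 / 0.135 = 10.89 d.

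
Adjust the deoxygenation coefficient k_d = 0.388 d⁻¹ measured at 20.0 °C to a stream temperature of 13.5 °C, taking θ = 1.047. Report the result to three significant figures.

k_d ≈ 0.288 d⁻¹

k_d(T₂) = k_d(T₁) · θ^(T₂−T₁) = 0.388 × 1.047^(13.5−20.0)
= 0.388 × 1.047^-6.50 = 0.388 × 0.7419 = 0.2879 d⁻¹.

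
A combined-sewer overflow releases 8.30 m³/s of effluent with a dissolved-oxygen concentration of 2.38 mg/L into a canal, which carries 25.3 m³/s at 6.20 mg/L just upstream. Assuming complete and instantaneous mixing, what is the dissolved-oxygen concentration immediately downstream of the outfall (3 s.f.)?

5.26 mg/L

Flow-weighted mixing: C = (Q_r C_r + Q_w C_w)/(Q_r + Q_w)
= (25.3×6.20 + 8.30×2.38)/(25.3 + 8.30) = 176.6/33.60 = 5.256 mg/L.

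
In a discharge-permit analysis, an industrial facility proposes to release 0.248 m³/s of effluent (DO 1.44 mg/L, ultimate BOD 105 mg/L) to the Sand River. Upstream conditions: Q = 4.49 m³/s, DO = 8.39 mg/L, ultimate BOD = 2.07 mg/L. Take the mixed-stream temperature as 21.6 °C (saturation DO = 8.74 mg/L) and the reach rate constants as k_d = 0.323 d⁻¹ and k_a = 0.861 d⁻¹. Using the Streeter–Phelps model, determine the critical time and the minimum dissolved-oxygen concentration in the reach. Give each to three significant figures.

Mixed DO = (4.49×8.39 + 0.248×1.44)/(4.49+0.248) = 38.03/4.738 = 8.026 mg/L.
Mixed L₀ = (4.49×2.07 + 0.248×105)/(4.738) = 35.33/4.738 = 7.458 mg/L.
Initial deficit D₀ = C_s − DO₀ = 8.74 − 8.026 = 0.7138 mg/L.
t_c = (1/0.5380) ln[(0.861/0.323)(1 − 0.7138×0.5380/(0.323×7.458))] = 1.859 × ln(2.241) = 1.500 d.
D_c = (0.323/0.861) × 7.458 × e^(−0.323×1.500) = 0.3751 × 7.458 × 0.6161 = 1.724 mg/L.
Minimum DO = 8.74 − 1.724 = 7.016 mg/L.

t_c ≈ 1.50 d; minimum DO ≈ 7.02 mg/L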